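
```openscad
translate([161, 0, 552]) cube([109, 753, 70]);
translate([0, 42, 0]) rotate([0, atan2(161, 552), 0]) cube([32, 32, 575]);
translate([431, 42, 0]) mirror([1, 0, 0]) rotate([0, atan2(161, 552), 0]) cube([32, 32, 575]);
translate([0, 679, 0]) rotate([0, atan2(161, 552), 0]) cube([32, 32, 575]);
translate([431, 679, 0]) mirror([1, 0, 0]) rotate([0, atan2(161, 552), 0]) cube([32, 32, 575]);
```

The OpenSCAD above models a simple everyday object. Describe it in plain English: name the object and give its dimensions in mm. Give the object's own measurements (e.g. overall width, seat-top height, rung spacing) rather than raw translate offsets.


A sawhorse. A 109×753×70 mm beam (x, y, z) sits on two A-frame leg pairs. Each pair is two raked legs of 32×32 mm section (32 mm along y) splaying symmetrically in x. Each leg rises 552 mm vertically over 161 mm of horizontal reach and is 575 mm long along its own axis. Every leg's outer bottom edge rests on the floor and its outer top edge meets a bottom edge of the beam — the left legs (tilting toward +x) meet the beam's −x bottom edge, the right legs (their mirror images, tilting toward −x) meet its +x bottom edge — so the leg tops tuck under the beam, the beam's underside is 552 mm above the floor, and the feet are 431 mm apart outside-to-outside with the beam centred between them. The two leg pairs are set in 42 mm from either end of the beam.


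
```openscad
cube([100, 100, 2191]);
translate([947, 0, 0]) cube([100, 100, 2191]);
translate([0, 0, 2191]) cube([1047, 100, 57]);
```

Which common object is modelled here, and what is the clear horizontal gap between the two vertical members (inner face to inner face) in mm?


A door frame. The clear opening width is 847 mm.

Two 2191 mm tall posts with a header on top — a door frame. The left jamb is 100 mm wide at x = 0; the right jamb starts at x = 947. The clear opening is 947 − 100 = 847 mm.


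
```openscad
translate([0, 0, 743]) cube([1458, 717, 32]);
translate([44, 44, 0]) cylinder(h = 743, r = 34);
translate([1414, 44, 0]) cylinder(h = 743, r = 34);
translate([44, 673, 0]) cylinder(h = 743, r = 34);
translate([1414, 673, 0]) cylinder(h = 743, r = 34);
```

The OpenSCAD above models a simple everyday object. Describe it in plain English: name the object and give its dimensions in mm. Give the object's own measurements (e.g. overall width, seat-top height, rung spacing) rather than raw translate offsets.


A table: top 1458 mm (x) × 717 mm (y), 32 mm thick, upper face at z = 775 mm, on four round legs of 68 mm diameter, each leg's bounding box inset 10 mm from the nearest pair of top edges from z = 0 to the bottom of the top.


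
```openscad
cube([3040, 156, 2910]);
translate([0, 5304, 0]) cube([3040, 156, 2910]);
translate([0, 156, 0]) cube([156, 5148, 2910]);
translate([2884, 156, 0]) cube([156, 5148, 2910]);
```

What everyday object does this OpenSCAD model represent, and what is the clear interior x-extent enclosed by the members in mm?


A house (or room) frame. The interior width is 2728 mm.

Four 2910 mm walls enclosing a rectangle with no floor or roof — a room or house frame. Outside width is 3040 mm and wall thickness is 156 mm, so the interior width is 3040 − 2 × 156 = 2728 mm.


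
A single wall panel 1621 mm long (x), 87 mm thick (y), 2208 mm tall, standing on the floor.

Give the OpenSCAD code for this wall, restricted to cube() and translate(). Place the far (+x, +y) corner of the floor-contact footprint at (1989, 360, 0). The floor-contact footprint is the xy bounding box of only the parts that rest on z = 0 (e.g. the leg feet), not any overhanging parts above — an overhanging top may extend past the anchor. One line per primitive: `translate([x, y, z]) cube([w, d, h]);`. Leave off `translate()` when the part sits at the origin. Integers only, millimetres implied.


translate([368, 273, 0]) cube([1621, 87, 2208]);


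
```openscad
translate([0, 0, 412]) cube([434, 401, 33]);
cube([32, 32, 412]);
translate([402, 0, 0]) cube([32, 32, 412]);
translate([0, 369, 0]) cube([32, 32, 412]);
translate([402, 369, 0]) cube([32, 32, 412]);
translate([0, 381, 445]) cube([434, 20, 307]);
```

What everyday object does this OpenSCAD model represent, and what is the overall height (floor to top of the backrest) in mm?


A chair. The overall height is 752 mm.

A slab on four corner posts with a tall panel at the back — a chair. The seat slab sits at z = 412 with thickness 33, and the 307 mm backrest starts at the seat top, so the overall height is 412 + 33 + 307 = 752 mm.


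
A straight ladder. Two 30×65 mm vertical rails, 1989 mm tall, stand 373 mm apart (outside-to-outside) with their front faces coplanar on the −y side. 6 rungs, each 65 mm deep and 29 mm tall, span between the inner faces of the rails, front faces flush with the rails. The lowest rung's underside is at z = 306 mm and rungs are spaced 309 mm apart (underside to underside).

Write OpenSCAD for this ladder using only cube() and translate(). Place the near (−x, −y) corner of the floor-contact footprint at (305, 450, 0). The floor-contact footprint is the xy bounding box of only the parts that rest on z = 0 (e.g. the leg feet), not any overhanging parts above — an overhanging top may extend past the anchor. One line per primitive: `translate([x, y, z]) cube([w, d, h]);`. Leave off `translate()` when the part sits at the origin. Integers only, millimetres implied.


translate([305, 450, 0]) cube([30, 65, 1989]);
translate([648, 450, 0]) cube([30, 65, 1989]);
translate([335, 450, 306]) cube([313, 65, 29]);
translate([335, 450, 615]) cube([313, 65, 29]);
translate([335, 450, 924]) cube([313, 65, 29]);
translate([335, 450, 1233]) cube([313, 65, 29]);
translate([335, 450, 1542]) cube([313, 65, 29]);
translate([335, 450, 1851]) cube([313, 65, 29]);


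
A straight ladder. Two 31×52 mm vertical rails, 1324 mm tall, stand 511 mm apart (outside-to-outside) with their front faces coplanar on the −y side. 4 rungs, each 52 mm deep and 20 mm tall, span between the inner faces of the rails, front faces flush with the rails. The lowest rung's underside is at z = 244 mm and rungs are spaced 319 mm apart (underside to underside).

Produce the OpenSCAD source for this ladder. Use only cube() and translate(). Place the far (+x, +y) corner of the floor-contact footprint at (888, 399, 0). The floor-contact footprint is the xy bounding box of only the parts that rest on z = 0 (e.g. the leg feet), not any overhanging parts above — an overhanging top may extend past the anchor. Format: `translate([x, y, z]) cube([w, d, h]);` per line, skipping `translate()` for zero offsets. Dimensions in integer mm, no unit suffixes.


// rung span = 511 - 2*31 = 449
// rung[k] z = 244 + k*319
translate([377, 347, 0]) cube([31, 52, 1324]);
translate([857, 347, 0]) cube([31, 52, 1324]);
translate([408, 347, 244]) cube([449, 52, 20]);
translate([408, 347, 563]) cube([449, 52, 20]);
translate([408, 347, 882]) cube([449, 52, 20]);
translate([408, 347, 1201]) cube([449, 52, 20]);


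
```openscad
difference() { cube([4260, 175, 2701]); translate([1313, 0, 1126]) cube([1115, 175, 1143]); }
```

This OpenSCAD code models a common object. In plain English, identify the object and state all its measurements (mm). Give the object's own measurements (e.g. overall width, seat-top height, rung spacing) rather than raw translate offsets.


A wall 4260 mm long (x), 175 mm thick (y), 2701 mm tall, with a rectangular window opening cut through it. The opening is 1115 mm wide and 1143 mm tall; its sill is at z = 1126 mm and its near (−x) edge is 1313 mm from the wall's −x end. The opening passes through the full wall thickness.


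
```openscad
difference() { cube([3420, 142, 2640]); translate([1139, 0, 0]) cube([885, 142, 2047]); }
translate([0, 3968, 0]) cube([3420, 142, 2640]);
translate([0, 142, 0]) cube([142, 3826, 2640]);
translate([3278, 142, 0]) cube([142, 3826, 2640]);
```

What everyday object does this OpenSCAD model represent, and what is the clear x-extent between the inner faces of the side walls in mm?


A single room. The interior width is 3136 mm.

Four walls enclosing a rectangle with a door in the front wall — a room. Outside width 3420 minus two 142 mm walls gives 3136 mm.


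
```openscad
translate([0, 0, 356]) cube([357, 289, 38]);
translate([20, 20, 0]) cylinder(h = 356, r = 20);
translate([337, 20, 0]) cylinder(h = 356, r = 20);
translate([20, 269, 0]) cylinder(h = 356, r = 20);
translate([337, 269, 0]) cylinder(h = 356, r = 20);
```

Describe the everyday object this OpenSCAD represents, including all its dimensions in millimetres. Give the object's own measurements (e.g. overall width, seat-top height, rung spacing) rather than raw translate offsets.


A four-legged stool. The seat is a 357×289×38 mm slab whose top surface is at z = 394 mm; four round legs, each 40 mm in diameter, run from the floor (z = 0) to the underside of the seat, each leg's axis is inset half a diameter from the nearest pair of seat edges (so the leg's bounding box is flush with the corner).


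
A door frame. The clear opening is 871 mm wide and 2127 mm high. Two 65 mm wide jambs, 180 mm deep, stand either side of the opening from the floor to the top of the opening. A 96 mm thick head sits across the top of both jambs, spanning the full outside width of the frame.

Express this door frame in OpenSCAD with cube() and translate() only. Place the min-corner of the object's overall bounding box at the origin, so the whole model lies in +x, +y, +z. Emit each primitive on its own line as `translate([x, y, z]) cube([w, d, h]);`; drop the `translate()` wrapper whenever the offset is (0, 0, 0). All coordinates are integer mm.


cube([65, 180, 2127]);
translate([936, 0, 0]) cube([65, 180, 2127]);
translate([0, 0, 2127]) cube([1001, 180, 96]);


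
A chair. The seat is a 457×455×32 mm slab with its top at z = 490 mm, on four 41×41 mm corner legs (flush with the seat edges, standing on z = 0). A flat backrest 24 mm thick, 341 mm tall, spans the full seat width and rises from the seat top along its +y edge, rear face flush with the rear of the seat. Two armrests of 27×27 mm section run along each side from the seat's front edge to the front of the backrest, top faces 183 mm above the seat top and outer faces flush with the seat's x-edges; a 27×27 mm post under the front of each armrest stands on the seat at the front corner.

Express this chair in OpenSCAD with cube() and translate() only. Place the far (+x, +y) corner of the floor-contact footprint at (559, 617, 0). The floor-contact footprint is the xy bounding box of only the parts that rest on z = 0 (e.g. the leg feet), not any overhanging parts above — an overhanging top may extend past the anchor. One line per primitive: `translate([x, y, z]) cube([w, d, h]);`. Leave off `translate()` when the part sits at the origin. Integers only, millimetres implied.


// leg_h = 490 - 32 = 458
// arm post h = 183 - 27 = 156
translate([102, 162, 458]) cube([457, 455, 32]);
translate([102, 162, 0]) cube([41, 41, 458]);
translate([518, 162, 0]) cube([41, 41, 458]);
translate([102, 576, 0]) cube([41, 41, 458]);
translate([518, 576, 0]) cube([41, 41, 458]);
translate([102, 593, 490]) cube([457, 24, 341]);
translate([102, 162, 646]) cube([27, 431, 27]);
translate([532, 162, 646]) cube([27, 431, 27]);
translate([102, 162, 490]) cube([27, 27, 156]);
translate([532, 162, 490]) cube([27, 27, 156]);


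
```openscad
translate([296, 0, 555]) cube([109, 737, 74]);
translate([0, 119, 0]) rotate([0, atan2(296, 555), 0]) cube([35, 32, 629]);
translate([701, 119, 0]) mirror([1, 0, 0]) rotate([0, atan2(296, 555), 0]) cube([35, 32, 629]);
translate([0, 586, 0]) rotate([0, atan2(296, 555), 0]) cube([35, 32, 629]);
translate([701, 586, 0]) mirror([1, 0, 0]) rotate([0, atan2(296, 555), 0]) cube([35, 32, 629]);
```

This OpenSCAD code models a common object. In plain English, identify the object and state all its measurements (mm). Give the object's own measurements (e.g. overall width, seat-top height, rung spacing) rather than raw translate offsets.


A sawhorse. A 109×737×74 mm beam (x, y, z) sits on two A-frame leg pairs. Each pair is two raked legs of 35×32 mm section (32 mm along y) splaying symmetrically in x. Each leg rises 555 mm vertically over 296 mm of horizontal reach and is 629 mm long along its own axis. Every leg's outer bottom edge rests on the floor and its outer top edge meets a bottom edge of the beam — the left legs (tilting toward +x) meet the beam's −x bottom edge, the right legs (their mirror images, tilting toward −x) meet its +x bottom edge — so the leg tops tuck under the beam, the beam's underside is 555 mm above the floor, and the feet are 701 mm apart outside-to-outside with the beam centred between them. The two leg pairs are set in 119 mm from either end of the beam.


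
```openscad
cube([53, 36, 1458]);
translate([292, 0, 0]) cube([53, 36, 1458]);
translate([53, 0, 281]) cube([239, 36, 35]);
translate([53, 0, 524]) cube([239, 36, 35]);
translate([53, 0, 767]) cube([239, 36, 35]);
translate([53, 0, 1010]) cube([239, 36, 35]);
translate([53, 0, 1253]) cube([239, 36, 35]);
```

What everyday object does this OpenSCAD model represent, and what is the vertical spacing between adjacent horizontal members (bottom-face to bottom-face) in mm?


A ladder. The rung spacing is 243 mm.

Two tall 53×36 posts with 5 short bars between them — a ladder. Adjacent rungs sit at z = 281 and z = 524, so the spacing is 524 − 281 = 243 mm.


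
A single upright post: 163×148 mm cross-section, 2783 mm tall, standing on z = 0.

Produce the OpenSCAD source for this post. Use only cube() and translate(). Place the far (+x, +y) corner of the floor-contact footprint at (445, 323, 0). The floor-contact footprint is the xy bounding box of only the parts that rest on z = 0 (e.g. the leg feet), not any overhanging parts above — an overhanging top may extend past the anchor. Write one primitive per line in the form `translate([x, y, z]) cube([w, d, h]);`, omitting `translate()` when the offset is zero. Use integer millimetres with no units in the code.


translate([282, 175, 0]) cube([163, 148, 2783]);


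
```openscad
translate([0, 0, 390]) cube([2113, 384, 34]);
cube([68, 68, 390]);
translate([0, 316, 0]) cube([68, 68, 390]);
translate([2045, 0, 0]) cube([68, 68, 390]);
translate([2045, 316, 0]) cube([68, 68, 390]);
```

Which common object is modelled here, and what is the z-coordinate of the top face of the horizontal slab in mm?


A bench. The seat-top height is 424 mm.

A long slab on four corner posts — a bench. The slab sits at z = 390 with thickness 34, so the top is 390 + 34 = 424 mm.


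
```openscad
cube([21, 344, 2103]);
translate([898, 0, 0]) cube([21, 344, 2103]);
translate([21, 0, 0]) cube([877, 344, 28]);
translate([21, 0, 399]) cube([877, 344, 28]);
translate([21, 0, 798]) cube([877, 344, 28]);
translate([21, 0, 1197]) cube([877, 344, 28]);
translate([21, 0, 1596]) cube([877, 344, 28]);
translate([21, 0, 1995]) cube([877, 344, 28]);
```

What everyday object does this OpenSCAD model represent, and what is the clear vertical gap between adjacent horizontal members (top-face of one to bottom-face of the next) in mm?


A bookshelf. The clear shelf gap is 371 mm.

Two tall side panels with 6 horizontal boards between them — a bookshelf. The first two shelf undersides are at z = 0 and z = 399; with shelf thickness 28, the clear gap is 399 − 0 − 28 = 371 mm.


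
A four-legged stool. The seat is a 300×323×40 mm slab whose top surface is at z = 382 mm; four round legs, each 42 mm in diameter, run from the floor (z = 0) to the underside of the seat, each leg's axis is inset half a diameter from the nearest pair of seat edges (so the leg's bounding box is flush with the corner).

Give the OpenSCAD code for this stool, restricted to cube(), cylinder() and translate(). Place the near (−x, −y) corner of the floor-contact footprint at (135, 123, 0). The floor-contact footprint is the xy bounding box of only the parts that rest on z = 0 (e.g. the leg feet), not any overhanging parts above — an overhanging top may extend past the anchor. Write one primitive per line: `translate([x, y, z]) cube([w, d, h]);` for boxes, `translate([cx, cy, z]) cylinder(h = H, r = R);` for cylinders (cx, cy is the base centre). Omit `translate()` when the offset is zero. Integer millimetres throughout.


// leg_h = 382 - 40 = 342
translate([135, 123, 342]) cube([300, 323, 40]);
translate([156, 144, 0]) cylinder(h = 342, r = 21);
translate([414, 144, 0]) cylinder(h = 342, r = 21);
translate([156, 425, 0]) cylinder(h = 342, r = 21);
translate([414, 425, 0]) cylinder(h = 342, r = 21);


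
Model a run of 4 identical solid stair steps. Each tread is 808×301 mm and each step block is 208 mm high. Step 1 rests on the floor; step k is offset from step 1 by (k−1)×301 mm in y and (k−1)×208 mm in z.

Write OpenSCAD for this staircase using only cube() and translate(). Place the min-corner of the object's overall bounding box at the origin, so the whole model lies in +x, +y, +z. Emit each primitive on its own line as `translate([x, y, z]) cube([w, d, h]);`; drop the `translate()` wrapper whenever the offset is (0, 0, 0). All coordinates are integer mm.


cube([808, 301, 208]);
translate([0, 301, 208]) cube([808, 301, 208]);
translate([0, 602, 416]) cube([808, 301, 208]);
translate([0, 903, 624]) cube([808, 301, 208]);


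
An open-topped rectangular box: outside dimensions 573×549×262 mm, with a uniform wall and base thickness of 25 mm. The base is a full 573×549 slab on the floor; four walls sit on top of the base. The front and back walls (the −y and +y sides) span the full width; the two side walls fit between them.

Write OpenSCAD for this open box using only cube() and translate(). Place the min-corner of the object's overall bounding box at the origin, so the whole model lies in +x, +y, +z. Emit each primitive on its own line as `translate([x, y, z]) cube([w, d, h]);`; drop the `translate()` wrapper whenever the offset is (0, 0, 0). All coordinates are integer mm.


cube([573, 549, 25]);
translate([0, 0, 25]) cube([573, 25, 237]);
translate([0, 524, 25]) cube([573, 25, 237]);
translate([0, 25, 25]) cube([25, 499, 237]);
translate([548, 25, 25]) cube([25, 499, 237]);


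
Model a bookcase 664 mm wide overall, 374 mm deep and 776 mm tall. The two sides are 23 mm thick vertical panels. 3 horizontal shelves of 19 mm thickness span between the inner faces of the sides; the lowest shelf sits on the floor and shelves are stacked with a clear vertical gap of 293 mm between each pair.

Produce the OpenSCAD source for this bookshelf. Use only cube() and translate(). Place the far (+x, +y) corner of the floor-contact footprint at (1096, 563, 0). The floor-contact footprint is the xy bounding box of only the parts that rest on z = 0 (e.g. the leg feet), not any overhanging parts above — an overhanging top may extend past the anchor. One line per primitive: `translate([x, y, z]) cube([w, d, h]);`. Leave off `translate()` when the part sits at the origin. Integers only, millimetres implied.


translate([432, 189, 0]) cube([23, 374, 776]);
translate([1073, 189, 0]) cube([23, 374, 776]);
translate([455, 189, 0]) cube([618, 374, 19]);
translate([455, 189, 312]) cube([618, 374, 19]);
translate([455, 189, 624]) cube([618, 374, 19]);


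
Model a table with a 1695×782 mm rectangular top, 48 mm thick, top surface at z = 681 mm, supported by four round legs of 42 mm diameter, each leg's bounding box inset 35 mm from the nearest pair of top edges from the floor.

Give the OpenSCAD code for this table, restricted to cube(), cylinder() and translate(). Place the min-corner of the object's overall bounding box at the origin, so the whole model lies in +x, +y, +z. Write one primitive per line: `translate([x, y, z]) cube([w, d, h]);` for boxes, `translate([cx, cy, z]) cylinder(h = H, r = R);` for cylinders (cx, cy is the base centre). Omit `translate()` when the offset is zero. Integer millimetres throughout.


// leg_h = 681 - 48 = 633
translate([0, 0, 633]) cube([1695, 782, 48]);
translate([56, 56, 0]) cylinder(h = 633, r = 21);
translate([1639, 56, 0]) cylinder(h = 633, r = 21);
translate([56, 726, 0]) cylinder(h = 633, r = 21);
translate([1639, 726, 0]) cylinder(h = 633, r = 21);


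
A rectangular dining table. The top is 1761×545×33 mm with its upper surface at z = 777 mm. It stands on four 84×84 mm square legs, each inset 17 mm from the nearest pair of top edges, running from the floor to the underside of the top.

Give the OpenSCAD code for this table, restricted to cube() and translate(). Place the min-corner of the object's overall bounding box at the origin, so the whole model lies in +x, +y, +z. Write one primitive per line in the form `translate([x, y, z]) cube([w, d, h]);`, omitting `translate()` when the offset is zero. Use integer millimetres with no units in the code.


// leg_h = 777 - 33 = 744
translate([0, 0, 744]) cube([1761, 545, 33]);
translate([17, 17, 0]) cube([84, 84, 744]);
translate([1660, 17, 0]) cube([84, 84, 744]);
translate([17, 444, 0]) cube([84, 84, 744]);
translate([1660, 444, 0]) cube([84, 84, 744]);


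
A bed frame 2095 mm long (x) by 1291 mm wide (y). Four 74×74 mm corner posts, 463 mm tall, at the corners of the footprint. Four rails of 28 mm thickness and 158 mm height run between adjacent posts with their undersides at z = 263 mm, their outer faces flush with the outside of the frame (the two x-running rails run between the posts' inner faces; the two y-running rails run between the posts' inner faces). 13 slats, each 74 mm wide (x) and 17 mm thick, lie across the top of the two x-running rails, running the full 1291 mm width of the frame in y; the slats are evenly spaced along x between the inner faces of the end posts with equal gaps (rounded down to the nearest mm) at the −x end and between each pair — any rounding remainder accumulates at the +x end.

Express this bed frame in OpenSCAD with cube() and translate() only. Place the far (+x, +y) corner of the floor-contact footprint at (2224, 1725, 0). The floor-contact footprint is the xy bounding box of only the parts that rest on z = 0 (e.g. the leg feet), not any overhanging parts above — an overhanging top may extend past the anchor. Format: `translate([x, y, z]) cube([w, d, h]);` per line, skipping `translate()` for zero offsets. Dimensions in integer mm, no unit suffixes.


translate([129, 434, 0]) cube([74, 74, 463]);
translate([129, 1651, 0]) cube([74, 74, 463]);
translate([2150, 434, 0]) cube([74, 74, 463]);
translate([2150, 1651, 0]) cube([74, 74, 463]);
translate([203, 434, 263]) cube([1947, 28, 158]);
translate([203, 1697, 263]) cube([1947, 28, 158]);
translate([129, 508, 263]) cube([28, 1143, 158]);
translate([2196, 508, 263]) cube([28, 1143, 158]);
translate([273, 434, 421]) cube([74, 1291, 17]);
translate([417, 434, 421]) cube([74, 1291, 17]);
translate([561, 434, 421]) cube([74, 1291, 17]);
translate([705, 434, 421]) cube([74, 1291, 17]);
translate([849, 434, 421]) cube([74, 1291, 17]);
translate([993, 434, 421]) cube([74, 1291, 17]);
translate([1137, 434, 421]) cube([74, 1291, 17]);
translate([1281, 434, 421]) cube([74, 1291, 17]);
translate([1425, 434, 421]) cube([74, 1291, 17]);
translate([1569, 434, 421]) cube([74, 1291, 17]);
translate([1713, 434, 421]) cube([74, 1291, 17]);
translate([1857, 434, 421]) cube([74, 1291, 17]);
translate([2001, 434, 421]) cube([74, 1291, 17]);


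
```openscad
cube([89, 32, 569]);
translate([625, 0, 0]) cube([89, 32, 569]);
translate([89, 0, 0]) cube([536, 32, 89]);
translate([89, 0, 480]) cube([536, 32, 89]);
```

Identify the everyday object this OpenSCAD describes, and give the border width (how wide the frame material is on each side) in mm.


A picture frame. The border width is 89 mm.

Four thin pieces enclosing a rectangular opening — a picture frame. The two full-height stiles are 569 mm tall; the top rail sits at z = 480 and is 89 mm tall, so the border above the opening is 569 − 480 = 89 mm, matching the stile x-width.


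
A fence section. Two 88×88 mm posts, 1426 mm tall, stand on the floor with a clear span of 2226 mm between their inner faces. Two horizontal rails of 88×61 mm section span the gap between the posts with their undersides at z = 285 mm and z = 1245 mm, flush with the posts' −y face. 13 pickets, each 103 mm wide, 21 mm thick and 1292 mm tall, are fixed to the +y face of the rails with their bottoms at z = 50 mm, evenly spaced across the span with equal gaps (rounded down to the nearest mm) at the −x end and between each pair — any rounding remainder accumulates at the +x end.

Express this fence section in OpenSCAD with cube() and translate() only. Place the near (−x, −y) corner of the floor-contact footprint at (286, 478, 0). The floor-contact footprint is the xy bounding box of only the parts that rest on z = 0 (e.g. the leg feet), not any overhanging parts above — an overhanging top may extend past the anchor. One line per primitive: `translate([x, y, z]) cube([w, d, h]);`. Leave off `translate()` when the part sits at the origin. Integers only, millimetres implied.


translate([286, 478, 0]) cube([88, 88, 1426]);
translate([2600, 478, 0]) cube([88, 88, 1426]);
translate([374, 478, 285]) cube([2226, 88, 61]);
translate([374, 478, 1245]) cube([2226, 88, 61]);
translate([437, 566, 50]) cube([103, 21, 1292]);
translate([603, 566, 50]) cube([103, 21, 1292]);
translate([769, 566, 50]) cube([103, 21, 1292]);
translate([935, 566, 50]) cube([103, 21, 1292]);
translate([1101, 566, 50]) cube([103, 21, 1292]);
translate([1267, 566, 50]) cube([103, 21, 1292]);
translate([1433, 566, 50]) cube([103, 21, 1292]);
translate([1599, 566, 50]) cube([103, 21, 1292]);
translate([1765, 566, 50]) cube([103, 21, 1292]);
translate([1931, 566, 50]) cube([103, 21, 1292]);
translate([2097, 566, 50]) cube([103, 21, 1292]);
translate([2263, 566, 50]) cube([103, 21, 1292]);
translate([2429, 566, 50]) cube([103, 21, 1292]);


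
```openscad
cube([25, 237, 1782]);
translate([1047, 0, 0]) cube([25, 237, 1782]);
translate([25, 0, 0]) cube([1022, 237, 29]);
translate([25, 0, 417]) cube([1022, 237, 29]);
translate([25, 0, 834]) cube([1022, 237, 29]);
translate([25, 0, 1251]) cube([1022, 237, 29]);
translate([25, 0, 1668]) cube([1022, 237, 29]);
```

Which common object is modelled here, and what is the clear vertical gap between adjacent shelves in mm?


A bookshelf. The clear shelf gap is 388 mm.

Two tall side panels with 5 horizontal boards between them — a bookshelf. The first two shelf undersides are at z = 0 and z = 417; with shelf thickness 29, the clear gap is 417 − 0 − 29 = 388 mm.


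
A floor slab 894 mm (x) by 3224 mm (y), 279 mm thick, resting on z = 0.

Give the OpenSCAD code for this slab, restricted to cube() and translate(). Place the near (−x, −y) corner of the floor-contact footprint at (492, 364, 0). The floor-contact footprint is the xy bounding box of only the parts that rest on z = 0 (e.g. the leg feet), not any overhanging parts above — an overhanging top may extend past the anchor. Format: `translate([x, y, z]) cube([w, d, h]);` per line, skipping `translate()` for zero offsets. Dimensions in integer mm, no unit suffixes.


translate([492, 364, 0]) cube([894, 3224, 279]);


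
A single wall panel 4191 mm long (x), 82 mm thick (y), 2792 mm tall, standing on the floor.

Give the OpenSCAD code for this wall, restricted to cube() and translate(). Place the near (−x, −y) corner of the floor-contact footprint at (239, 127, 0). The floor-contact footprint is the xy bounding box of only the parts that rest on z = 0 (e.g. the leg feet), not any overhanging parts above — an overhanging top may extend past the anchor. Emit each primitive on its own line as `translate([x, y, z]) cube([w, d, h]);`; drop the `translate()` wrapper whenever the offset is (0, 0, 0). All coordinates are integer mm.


translate([239, 127, 0]) cube([4191, 82, 2792]);


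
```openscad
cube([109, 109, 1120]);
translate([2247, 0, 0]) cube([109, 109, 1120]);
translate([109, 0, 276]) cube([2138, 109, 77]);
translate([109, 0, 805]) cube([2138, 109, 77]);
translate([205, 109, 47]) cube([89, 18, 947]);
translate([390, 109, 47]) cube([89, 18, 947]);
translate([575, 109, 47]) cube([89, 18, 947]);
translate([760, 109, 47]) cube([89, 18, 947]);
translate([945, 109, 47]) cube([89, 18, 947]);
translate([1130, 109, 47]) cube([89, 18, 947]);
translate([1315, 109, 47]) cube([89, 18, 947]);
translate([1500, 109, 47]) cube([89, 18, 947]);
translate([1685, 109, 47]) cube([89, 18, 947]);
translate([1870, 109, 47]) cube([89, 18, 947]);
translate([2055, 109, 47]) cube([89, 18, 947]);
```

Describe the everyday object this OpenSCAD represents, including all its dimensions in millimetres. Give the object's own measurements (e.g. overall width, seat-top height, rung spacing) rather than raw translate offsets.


A fence section. Two 109×109 mm posts, 1120 mm tall, stand on the floor with a clear span of 2138 mm between their inner faces. Two horizontal rails of 109×77 mm section span the gap between the posts with their undersides at z = 276 mm and z = 805 mm, flush with the posts' −y face. 11 pickets, each 89 mm wide, 18 mm thick and 947 mm tall, are fixed to the +y face of the rails with their bottoms at z = 47 mm, spaced across the span with a 96 mm gap after the −x post and between neighbouring pickets, with 103 mm left before the +x post.


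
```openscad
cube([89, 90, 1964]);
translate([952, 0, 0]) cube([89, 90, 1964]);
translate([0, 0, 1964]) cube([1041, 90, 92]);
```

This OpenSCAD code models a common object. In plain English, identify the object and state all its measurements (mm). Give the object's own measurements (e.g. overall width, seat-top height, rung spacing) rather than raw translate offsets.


A door frame. The clear opening is 863 mm wide and 1964 mm high. Two 89 mm wide jambs, 90 mm deep, stand either side of the opening from the floor to the top of the opening. A 92 mm thick head sits across the top of both jambs, spanning the full outside width of the frame.


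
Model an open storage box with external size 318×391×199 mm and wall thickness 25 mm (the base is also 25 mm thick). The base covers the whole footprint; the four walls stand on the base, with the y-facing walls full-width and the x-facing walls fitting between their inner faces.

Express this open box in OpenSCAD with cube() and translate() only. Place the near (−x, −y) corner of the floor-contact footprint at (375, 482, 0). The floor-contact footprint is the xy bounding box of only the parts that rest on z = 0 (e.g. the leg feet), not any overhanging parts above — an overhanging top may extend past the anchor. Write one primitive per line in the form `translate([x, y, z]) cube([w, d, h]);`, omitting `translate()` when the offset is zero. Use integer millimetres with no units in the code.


translate([375, 482, 0]) cube([318, 391, 25]);
translate([375, 482, 25]) cube([318, 25, 174]);
translate([375, 848, 25]) cube([318, 25, 174]);
translate([375, 507, 25]) cube([25, 341, 174]);
translate([668, 507, 25]) cube([25, 341, 174]);


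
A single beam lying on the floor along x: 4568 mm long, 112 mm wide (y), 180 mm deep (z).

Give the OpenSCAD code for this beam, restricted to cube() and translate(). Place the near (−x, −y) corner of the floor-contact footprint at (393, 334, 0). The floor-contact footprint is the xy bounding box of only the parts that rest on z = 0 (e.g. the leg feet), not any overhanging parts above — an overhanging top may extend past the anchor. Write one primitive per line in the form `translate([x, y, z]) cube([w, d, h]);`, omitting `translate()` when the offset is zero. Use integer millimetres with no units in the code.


translate([393, 334, 0]) cube([4568, 112, 180]);


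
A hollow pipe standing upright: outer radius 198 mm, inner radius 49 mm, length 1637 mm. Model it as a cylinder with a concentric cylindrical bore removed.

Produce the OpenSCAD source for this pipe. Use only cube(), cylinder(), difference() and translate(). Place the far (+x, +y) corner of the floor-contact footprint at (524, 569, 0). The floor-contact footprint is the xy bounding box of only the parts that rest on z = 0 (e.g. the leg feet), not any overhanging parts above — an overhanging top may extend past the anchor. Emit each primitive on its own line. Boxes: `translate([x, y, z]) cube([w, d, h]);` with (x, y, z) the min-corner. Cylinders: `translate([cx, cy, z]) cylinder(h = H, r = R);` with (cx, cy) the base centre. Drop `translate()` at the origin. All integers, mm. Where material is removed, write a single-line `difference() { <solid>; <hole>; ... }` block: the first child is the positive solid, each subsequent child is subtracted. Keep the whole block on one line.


difference() { translate([326, 371, 0]) cylinder(h = 1637, r = 198); translate([326, 371, 0]) cylinder(h = 1637, r = 49); }


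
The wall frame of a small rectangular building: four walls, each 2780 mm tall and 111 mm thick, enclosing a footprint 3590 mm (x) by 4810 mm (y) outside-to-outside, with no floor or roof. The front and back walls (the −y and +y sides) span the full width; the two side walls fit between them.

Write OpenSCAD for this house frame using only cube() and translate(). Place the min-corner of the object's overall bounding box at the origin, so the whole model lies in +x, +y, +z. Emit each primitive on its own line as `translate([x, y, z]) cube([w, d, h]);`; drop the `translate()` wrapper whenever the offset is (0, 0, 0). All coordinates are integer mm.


cube([3590, 111, 2780]);
translate([0, 4699, 0]) cube([3590, 111, 2780]);
translate([0, 111, 0]) cube([111, 4588, 2780]);
translate([3479, 111, 0]) cube([111, 4588, 2780]);


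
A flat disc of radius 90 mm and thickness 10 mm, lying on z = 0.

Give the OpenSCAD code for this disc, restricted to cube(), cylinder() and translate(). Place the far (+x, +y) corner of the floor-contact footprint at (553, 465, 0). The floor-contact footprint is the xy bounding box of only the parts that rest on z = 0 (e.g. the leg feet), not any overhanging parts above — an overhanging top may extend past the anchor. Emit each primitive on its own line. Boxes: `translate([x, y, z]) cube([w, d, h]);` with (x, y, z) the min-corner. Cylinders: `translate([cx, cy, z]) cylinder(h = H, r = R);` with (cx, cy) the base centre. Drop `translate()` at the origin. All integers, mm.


translate([463, 375, 0]) cylinder(h = 10, r = 90);


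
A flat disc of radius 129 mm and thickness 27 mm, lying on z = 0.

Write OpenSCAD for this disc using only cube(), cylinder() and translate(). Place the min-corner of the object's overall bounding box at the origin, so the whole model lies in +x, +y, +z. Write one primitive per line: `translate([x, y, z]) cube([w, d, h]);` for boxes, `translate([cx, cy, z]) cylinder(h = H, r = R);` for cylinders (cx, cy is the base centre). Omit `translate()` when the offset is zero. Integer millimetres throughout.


translate([129, 129, 0]) cylinder(h = 27, r = 129);


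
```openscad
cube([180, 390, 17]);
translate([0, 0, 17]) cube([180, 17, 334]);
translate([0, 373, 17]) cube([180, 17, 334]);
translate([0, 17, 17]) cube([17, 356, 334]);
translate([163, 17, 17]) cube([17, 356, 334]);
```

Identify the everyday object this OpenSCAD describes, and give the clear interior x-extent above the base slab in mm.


An open box. The internal width is 146 mm.

A 180×390 base slab with four walls standing on it — an open box. The base is 180 mm wide and the walls are 17 mm thick, so the internal width is 180 − 2 × 17 = 146 mm.


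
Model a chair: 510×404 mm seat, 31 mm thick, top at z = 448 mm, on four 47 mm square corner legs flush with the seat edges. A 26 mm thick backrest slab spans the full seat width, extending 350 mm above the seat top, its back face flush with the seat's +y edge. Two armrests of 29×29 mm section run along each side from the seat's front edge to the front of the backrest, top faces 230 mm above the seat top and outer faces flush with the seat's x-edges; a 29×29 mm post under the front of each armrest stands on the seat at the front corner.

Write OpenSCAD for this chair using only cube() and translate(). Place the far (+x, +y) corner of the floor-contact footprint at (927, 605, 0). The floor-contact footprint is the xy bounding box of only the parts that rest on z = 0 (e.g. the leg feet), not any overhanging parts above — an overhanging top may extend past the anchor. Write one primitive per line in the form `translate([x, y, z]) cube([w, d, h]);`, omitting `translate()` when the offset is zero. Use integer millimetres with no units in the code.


translate([417, 201, 417]) cube([510, 404, 31]);
translate([417, 201, 0]) cube([47, 47, 417]);
translate([880, 201, 0]) cube([47, 47, 417]);
translate([417, 558, 0]) cube([47, 47, 417]);
translate([880, 558, 0]) cube([47, 47, 417]);
translate([417, 579, 448]) cube([510, 26, 350]);
translate([417, 201, 649]) cube([29, 378, 29]);
translate([898, 201, 649]) cube([29, 378, 29]);
translate([417, 201, 448]) cube([29, 29, 201]);
translate([898, 201, 448]) cube([29, 29, 201]);


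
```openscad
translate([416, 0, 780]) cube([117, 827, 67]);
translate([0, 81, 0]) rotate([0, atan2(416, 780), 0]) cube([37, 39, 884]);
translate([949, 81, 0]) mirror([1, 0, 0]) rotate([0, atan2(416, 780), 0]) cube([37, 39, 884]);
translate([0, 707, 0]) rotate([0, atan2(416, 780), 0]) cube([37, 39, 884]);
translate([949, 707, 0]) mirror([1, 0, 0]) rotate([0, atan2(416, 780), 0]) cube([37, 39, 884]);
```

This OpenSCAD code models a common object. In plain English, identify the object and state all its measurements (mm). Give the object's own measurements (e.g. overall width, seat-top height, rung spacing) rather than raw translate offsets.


A sawhorse. A 117×827×67 mm beam (x, y, z) sits on two A-frame leg pairs. Each pair is two raked legs of 37×39 mm section (39 mm along y) splaying symmetrically in x. Each leg rises 780 mm vertically over 416 mm of horizontal reach and is 884 mm long along its own axis. Every leg's outer bottom edge rests on the floor and its outer top edge meets a bottom edge of the beam — the left legs (tilting toward +x) meet the beam's −x bottom edge, the right legs (their mirror images, tilting toward −x) meet its +x bottom edge — so the leg tops tuck under the beam, the beam's underside is 780 mm above the floor, and the feet are 949 mm apart outside-to-outside with the beam centred between them. The two leg pairs are set in 81 mm from either end of the beam.


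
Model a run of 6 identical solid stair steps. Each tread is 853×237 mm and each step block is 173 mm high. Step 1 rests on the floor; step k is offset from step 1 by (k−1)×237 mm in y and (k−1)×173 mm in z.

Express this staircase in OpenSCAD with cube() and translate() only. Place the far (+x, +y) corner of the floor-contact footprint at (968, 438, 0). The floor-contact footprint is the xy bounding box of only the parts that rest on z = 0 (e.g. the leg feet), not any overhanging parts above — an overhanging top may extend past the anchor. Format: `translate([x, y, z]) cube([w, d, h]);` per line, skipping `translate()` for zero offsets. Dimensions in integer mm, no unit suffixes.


translate([115, 201, 0]) cube([853, 237, 173]);
translate([115, 438, 173]) cube([853, 237, 173]);
translate([115, 675, 346]) cube([853, 237, 173]);
translate([115, 912, 519]) cube([853, 237, 173]);
translate([115, 1149, 692]) cube([853, 237, 173]);
translate([115, 1386, 865]) cube([853, 237, 173]);


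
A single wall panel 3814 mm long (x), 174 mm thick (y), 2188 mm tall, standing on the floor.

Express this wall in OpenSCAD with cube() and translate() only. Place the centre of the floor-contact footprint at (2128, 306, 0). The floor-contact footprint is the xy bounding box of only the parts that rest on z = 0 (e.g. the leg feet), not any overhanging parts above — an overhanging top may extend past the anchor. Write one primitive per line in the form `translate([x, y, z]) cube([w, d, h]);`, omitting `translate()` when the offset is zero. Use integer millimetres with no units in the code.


translate([221, 219, 0]) cube([3814, 174, 2188]);
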